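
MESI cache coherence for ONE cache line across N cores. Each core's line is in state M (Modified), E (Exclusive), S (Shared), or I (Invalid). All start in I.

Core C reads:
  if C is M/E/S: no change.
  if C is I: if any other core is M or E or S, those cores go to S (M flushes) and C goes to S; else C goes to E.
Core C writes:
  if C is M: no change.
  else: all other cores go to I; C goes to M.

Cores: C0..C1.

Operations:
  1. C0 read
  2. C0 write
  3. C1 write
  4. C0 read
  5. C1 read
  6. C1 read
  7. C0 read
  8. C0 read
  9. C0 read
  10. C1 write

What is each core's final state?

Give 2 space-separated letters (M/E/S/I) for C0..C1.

Op 1: C0 read [C0 read from I: no other sharers -> C0=E (exclusive)] -> [E,I]
Op 2: C0 write [C0 write: invalidate none -> C0=M] -> [M,I]
Op 3: C1 write [C1 write: invalidate ['C0=M'] -> C1=M] -> [I,M]
Op 4: C0 read [C0 read from I: others=['C1=M'] -> C0=S, others downsized to S] -> [S,S]
Op 5: C1 read [C1 read: already in S, no change] -> [S,S]
Op 6: C1 read [C1 read: already in S, no change] -> [S,S]
Op 7: C0 read [C0 read: already in S, no change] -> [S,S]
Op 8: C0 read [C0 read: already in S, no change] -> [S,S]
Op 9: C0 read [C0 read: already in S, no change] -> [S,S]
Op 10: C1 write [C1 write: invalidate ['C0=S'] -> C1=M] -> [I,M]

Answer: I M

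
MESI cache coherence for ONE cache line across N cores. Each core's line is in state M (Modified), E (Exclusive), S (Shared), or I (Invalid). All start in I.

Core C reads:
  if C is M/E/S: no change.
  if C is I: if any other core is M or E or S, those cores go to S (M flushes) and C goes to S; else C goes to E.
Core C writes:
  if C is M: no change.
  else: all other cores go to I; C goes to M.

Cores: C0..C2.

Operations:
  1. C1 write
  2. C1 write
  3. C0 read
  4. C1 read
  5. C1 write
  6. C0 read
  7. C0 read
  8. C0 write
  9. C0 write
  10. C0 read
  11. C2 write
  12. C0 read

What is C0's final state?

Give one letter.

Answer: S

Derivation:
Op 1: C1 write [C1 write: invalidate none -> C1=M] -> [I,M,I]
Op 2: C1 write [C1 write: already M (modified), no change] -> [I,M,I]
Op 3: C0 read [C0 read from I: others=['C1=M'] -> C0=S, others downsized to S] -> [S,S,I]
Op 4: C1 read [C1 read: already in S, no change] -> [S,S,I]
Op 5: C1 write [C1 write: invalidate ['C0=S'] -> C1=M] -> [I,M,I]
Op 6: C0 read [C0 read from I: others=['C1=M'] -> C0=S, others downsized to S] -> [S,S,I]
Op 7: C0 read [C0 read: already in S, no change] -> [S,S,I]
Op 8: C0 write [C0 write: invalidate ['C1=S'] -> C0=M] -> [M,I,I]
Op 9: C0 write [C0 write: already M (modified), no change] -> [M,I,I]
Op 10: C0 read [C0 read: already in M, no change] -> [M,I,I]
Op 11: C2 write [C2 write: invalidate ['C0=M'] -> C2=M] -> [I,I,M]
Op 12: C0 read [C0 read from I: others=['C2=M'] -> C0=S, others downsized to S] -> [S,I,S]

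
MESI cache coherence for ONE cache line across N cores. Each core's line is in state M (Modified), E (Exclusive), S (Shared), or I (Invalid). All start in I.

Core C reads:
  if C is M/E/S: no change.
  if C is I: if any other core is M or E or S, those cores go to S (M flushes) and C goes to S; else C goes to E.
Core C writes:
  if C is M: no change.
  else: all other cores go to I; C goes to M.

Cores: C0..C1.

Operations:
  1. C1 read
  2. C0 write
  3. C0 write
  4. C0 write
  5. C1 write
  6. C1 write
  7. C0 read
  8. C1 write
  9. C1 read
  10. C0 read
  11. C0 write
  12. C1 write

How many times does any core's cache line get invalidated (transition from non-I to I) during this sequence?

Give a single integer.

Answer: 5

Derivation:
Op 1: C1 read [C1 read from I: no other sharers -> C1=E (exclusive)] -> [I,E] (invalidations this op: 0; running total: 0)
Op 2: C0 write [C0 write: invalidate ['C1=E'] -> C0=M] -> [M,I] (invalidations this op: 1; running total: 1)
Op 3: C0 write [C0 write: already M (modified), no change] -> [M,I] (invalidations this op: 0; running total: 1)
Op 4: C0 write [C0 write: already M (modified), no change] -> [M,I] (invalidations this op: 0; running total: 1)
Op 5: C1 write [C1 write: invalidate ['C0=M'] -> C1=M] -> [I,M] (invalidations this op: 1; running total: 2)
Op 6: C1 write [C1 write: already M (modified), no change] -> [I,M] (invalidations this op: 0; running total: 2)
Op 7: C0 read [C0 read from I: others=['C1=M'] -> C0=S, others downsized to S] -> [S,S] (invalidations this op: 0; running total: 2)
Op 8: C1 write [C1 write: invalidate ['C0=S'] -> C1=M] -> [I,M] (invalidations this op: 1; running total: 3)
Op 9: C1 read [C1 read: already in M, no change] -> [I,M] (invalidations this op: 0; running total: 3)
Op 10: C0 read [C0 read from I: others=['C1=M'] -> C0=S, others downsized to S] -> [S,S] (invalidations this op: 0; running total: 3)
Op 11: C0 write [C0 write: invalidate ['C1=S'] -> C0=M] -> [M,I] (invalidations this op: 1; running total: 4)
Op 12: C1 write [C1 write: invalidate ['C0=M'] -> C1=M] -> [I,M] (invalidations this op: 1; running total: 5)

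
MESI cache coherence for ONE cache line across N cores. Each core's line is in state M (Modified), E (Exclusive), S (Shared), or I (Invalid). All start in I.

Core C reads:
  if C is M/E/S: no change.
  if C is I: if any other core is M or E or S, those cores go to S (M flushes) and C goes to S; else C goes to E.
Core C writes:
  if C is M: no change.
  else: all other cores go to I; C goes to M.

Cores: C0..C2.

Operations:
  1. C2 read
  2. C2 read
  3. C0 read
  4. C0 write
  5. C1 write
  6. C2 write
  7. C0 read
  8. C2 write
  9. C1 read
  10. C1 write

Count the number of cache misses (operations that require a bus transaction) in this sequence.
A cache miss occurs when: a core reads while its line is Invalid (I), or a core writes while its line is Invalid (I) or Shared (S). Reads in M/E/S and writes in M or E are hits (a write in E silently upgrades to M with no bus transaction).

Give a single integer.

Answer: 9

Derivation:
Op 1: C2 read [C2 read from I: no other sharers -> C2=E (exclusive)] -> [I,I,E] [MISS #1: read from I]
Op 2: C2 read [C2 read: already in E, no change] -> [I,I,E] [hit: read from E]
Op 3: C0 read [C0 read from I: others=['C2=E'] -> C0=S, others downsized to S] -> [S,I,S] [MISS #2: read from I]
Op 4: C0 write [C0 write: invalidate ['C2=S'] -> C0=M] -> [M,I,I] [MISS #3: write from S]
Op 5: C1 write [C1 write: invalidate ['C0=M'] -> C1=M] -> [I,M,I] [MISS #4: write from I]
Op 6: C2 write [C2 write: invalidate ['C1=M'] -> C2=M] -> [I,I,M] [MISS #5: write from I]
Op 7: C0 read [C0 read from I: others=['C2=M'] -> C0=S, others downsized to S] -> [S,I,S] [MISS #6: read from I]
Op 8: C2 write [C2 write: invalidate ['C0=S'] -> C2=M] -> [I,I,M] [MISS #7: write from S]
Op 9: C1 read [C1 read from I: others=['C2=M'] -> C1=S, others downsized to S] -> [I,S,S] [MISS #8: read from I]
Op 10: C1 write [C1 write: invalidate ['C2=S'] -> C1=M] -> [I,M,I] [MISS #9: write from S]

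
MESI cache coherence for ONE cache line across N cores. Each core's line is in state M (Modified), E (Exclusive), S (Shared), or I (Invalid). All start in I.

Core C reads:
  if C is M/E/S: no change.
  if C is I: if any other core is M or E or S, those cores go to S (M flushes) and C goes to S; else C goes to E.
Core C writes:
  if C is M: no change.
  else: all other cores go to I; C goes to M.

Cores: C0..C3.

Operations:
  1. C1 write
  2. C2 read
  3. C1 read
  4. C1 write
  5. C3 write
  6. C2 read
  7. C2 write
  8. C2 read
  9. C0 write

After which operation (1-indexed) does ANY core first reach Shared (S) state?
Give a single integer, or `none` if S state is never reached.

Op 1: C1 write [C1 write: invalidate none -> C1=M] -> [I,M,I,I]
Op 2: C2 read [C2 read from I: others=['C1=M'] -> C2=S, others downsized to S] -> [I,S,S,I]
  -> First S state at op 2; remaining ops need not be traced.

Answer: 2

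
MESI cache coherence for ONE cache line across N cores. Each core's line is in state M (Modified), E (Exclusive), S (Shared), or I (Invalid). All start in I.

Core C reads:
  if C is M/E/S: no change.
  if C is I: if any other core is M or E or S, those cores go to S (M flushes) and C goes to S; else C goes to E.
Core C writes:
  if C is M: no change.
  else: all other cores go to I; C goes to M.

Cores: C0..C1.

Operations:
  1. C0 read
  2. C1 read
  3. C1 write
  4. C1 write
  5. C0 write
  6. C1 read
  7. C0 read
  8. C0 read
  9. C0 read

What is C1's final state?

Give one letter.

Op 1: C0 read [C0 read from I: no other sharers -> C0=E (exclusive)] -> [E,I]
Op 2: C1 read [C1 read from I: others=['C0=E'] -> C1=S, others downsized to S] -> [S,S]
Op 3: C1 write [C1 write: invalidate ['C0=S'] -> C1=M] -> [I,M]
Op 4: C1 write [C1 write: already M (modified), no change] -> [I,M]
Op 5: C0 write [C0 write: invalidate ['C1=M'] -> C0=M] -> [M,I]
Op 6: C1 read [C1 read from I: others=['C0=M'] -> C1=S, others downsized to S] -> [S,S]
Op 7: C0 read [C0 read: already in S, no change] -> [S,S]
Op 8: C0 read [C0 read: already in S, no change] -> [S,S]
Op 9: C0 read [C0 read: already in S, no change] -> [S,S]

Answer: S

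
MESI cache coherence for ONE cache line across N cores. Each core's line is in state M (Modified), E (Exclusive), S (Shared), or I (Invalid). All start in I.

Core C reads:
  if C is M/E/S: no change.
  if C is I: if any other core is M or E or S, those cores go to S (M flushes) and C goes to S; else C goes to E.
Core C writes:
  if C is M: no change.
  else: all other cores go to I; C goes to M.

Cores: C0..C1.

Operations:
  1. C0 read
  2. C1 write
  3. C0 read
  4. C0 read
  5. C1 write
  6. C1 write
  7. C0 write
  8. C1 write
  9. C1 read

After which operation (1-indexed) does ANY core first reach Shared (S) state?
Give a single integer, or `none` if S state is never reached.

Answer: 3

Derivation:
Op 1: C0 read [C0 read from I: no other sharers -> C0=E (exclusive)] -> [E,I]
Op 2: C1 write [C1 write: invalidate ['C0=E'] -> C1=M] -> [I,M]
Op 3: C0 read [C0 read from I: others=['C1=M'] -> C0=S, others downsized to S] -> [S,S]
  -> First S state at op 3; remaining ops need not be traced.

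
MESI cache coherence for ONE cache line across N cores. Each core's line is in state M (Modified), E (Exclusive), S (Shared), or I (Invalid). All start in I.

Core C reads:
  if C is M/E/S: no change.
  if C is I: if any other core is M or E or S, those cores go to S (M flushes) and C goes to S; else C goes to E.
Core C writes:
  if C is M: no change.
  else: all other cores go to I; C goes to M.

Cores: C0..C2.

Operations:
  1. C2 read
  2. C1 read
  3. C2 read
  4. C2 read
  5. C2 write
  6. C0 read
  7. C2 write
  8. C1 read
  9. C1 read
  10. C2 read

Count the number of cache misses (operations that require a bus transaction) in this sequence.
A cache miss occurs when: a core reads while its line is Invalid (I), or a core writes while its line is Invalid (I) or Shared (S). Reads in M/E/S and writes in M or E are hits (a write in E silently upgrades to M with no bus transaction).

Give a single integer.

Answer: 6

Derivation:
Op 1: C2 read [C2 read from I: no other sharers -> C2=E (exclusive)] -> [I,I,E] [MISS #1: read from I]
Op 2: C1 read [C1 read from I: others=['C2=E'] -> C1=S, others downsized to S] -> [I,S,S] [MISS #2: read from I]
Op 3: C2 read [C2 read: already in S, no change] -> [I,S,S] [hit: read from S]
Op 4: C2 read [C2 read: already in S, no change] -> [I,S,S] [hit: read from S]
Op 5: C2 write [C2 write: invalidate ['C1=S'] -> C2=M] -> [I,I,M] [MISS #3: write from S]
Op 6: C0 read [C0 read from I: others=['C2=M'] -> C0=S, others downsized to S] -> [S,I,S] [MISS #4: read from I]
Op 7: C2 write [C2 write: invalidate ['C0=S'] -> C2=M] -> [I,I,M] [MISS #5: write from S]
Op 8: C1 read [C1 read from I: others=['C2=M'] -> C1=S, others downsized to S] -> [I,S,S] [MISS #6: read from I]
Op 9: C1 read [C1 read: already in S, no change] -> [I,S,S] [hit: read from S]
Op 10: C2 read [C2 read: already in S, no change] -> [I,S,S] [hit: read from S]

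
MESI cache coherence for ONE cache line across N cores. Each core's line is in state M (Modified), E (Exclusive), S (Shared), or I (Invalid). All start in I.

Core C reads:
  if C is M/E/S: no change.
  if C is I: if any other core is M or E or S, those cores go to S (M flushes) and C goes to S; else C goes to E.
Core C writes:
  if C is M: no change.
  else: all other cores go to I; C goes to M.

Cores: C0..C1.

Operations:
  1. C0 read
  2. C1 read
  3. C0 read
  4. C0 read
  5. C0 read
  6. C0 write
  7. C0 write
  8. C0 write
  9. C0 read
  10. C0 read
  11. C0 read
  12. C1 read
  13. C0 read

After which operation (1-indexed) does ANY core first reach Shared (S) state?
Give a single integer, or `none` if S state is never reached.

Answer: 2

Derivation:
Op 1: C0 read [C0 read from I: no other sharers -> C0=E (exclusive)] -> [E,I]
Op 2: C1 read [C1 read from I: others=['C0=E'] -> C1=S, others downsized to S] -> [S,S]
  -> First S state at op 2; remaining ops need not be traced.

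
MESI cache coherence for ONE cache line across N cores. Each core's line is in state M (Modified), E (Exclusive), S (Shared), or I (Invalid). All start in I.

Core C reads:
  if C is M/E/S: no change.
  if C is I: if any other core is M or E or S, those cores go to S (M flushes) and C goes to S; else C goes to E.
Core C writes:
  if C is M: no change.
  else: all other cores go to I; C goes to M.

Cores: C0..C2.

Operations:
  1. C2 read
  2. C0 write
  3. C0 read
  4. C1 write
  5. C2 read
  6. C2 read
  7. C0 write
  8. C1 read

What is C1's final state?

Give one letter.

Answer: S

Derivation:
Op 1: C2 read [C2 read from I: no other sharers -> C2=E (exclusive)] -> [I,I,E]
Op 2: C0 write [C0 write: invalidate ['C2=E'] -> C0=M] -> [M,I,I]
Op 3: C0 read [C0 read: already in M, no change] -> [M,I,I]
Op 4: C1 write [C1 write: invalidate ['C0=M'] -> C1=M] -> [I,M,I]
Op 5: C2 read [C2 read from I: others=['C1=M'] -> C2=S, others downsized to S] -> [I,S,S]
Op 6: C2 read [C2 read: already in S, no change] -> [I,S,S]
Op 7: C0 write [C0 write: invalidate ['C1=S', 'C2=S'] -> C0=M] -> [M,I,I]
Op 8: C1 read [C1 read from I: others=['C0=M'] -> C1=S, others downsized to S] -> [S,S,I]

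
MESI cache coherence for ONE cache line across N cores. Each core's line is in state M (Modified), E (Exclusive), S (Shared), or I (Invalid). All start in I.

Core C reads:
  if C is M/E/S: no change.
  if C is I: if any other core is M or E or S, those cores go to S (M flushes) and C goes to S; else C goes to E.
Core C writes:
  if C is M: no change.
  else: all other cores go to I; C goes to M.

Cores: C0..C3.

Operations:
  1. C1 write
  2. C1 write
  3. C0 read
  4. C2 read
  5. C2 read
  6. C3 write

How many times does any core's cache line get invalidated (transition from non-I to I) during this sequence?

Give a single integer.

Op 1: C1 write [C1 write: invalidate none -> C1=M] -> [I,M,I,I] (invalidations this op: 0; running total: 0)
Op 2: C1 write [C1 write: already M (modified), no change] -> [I,M,I,I] (invalidations this op: 0; running total: 0)
Op 3: C0 read [C0 read from I: others=['C1=M'] -> C0=S, others downsized to S] -> [S,S,I,I] (invalidations this op: 0; running total: 0)
Op 4: C2 read [C2 read from I: others=['C0=S', 'C1=S'] -> C2=S, others downsized to S] -> [S,S,S,I] (invalidations this op: 0; running total: 0)
Op 5: C2 read [C2 read: already in S, no change] -> [S,S,S,I] (invalidations this op: 0; running total: 0)
Op 6: C3 write [C3 write: invalidate ['C0=S', 'C1=S', 'C2=S'] -> C3=M] -> [I,I,I,M] (invalidations this op: 3; running total: 3)

Answer: 3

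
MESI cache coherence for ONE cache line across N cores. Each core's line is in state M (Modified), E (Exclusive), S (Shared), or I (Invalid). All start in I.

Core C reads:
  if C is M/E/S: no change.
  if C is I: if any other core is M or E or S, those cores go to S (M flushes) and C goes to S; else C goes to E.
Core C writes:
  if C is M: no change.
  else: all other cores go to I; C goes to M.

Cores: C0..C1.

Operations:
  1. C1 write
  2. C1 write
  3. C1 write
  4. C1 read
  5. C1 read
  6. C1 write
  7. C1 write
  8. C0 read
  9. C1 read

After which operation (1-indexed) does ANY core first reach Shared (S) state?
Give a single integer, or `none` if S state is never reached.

Answer: 8

Derivation:
Op 1: C1 write [C1 write: invalidate none -> C1=M] -> [I,M]
Op 2: C1 write [C1 write: already M (modified), no change] -> [I,M]
Op 3: C1 write [C1 write: already M (modified), no change] -> [I,M]
Op 4: C1 read [C1 read: already in M, no change] -> [I,M]
Op 5: C1 read [C1 read: already in M, no change] -> [I,M]
Op 6: C1 write [C1 write: already M (modified), no change] -> [I,M]
Op 7: C1 write [C1 write: already M (modified), no change] -> [I,M]
Op 8: C0 read [C0 read from I: others=['C1=M'] -> C0=S, others downsized to S] -> [S,S]
  -> First S state at op 8; remaining ops need not be traced.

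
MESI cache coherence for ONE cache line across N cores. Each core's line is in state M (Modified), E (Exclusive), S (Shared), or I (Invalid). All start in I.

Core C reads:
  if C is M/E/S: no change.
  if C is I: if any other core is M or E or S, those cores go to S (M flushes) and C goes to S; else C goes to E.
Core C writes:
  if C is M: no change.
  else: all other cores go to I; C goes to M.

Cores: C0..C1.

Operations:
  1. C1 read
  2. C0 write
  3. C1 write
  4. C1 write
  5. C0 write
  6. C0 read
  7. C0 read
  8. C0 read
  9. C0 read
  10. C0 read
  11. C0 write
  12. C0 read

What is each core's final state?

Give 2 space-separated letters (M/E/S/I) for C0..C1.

Op 1: C1 read [C1 read from I: no other sharers -> C1=E (exclusive)] -> [I,E]
Op 2: C0 write [C0 write: invalidate ['C1=E'] -> C0=M] -> [M,I]
Op 3: C1 write [C1 write: invalidate ['C0=M'] -> C1=M] -> [I,M]
Op 4: C1 write [C1 write: already M (modified), no change] -> [I,M]
Op 5: C0 write [C0 write: invalidate ['C1=M'] -> C0=M] -> [M,I]
Op 6: C0 read [C0 read: already in M, no change] -> [M,I]
Op 7: C0 read [C0 read: already in M, no change] -> [M,I]
Op 8: C0 read [C0 read: already in M, no change] -> [M,I]
Op 9: C0 read [C0 read: already in M, no change] -> [M,I]
Op 10: C0 read [C0 read: already in M, no change] -> [M,I]
Op 11: C0 write [C0 write: already M (modified), no change] -> [M,I]
Op 12: C0 read [C0 read: already in M, no change] -> [M,I]

Answer: M I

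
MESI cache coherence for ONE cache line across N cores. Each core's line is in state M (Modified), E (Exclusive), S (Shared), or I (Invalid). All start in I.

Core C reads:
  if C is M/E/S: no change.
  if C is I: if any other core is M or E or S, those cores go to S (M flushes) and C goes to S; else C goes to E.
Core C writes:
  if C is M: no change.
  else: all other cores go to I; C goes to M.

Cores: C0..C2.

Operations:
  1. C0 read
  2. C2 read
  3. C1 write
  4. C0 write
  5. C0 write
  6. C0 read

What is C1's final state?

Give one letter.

Answer: I

Derivation:
Op 1: C0 read [C0 read from I: no other sharers -> C0=E (exclusive)] -> [E,I,I]
Op 2: C2 read [C2 read from I: others=['C0=E'] -> C2=S, others downsized to S] -> [S,I,S]
Op 3: C1 write [C1 write: invalidate ['C0=S', 'C2=S'] -> C1=M] -> [I,M,I]
Op 4: C0 write [C0 write: invalidate ['C1=M'] -> C0=M] -> [M,I,I]
Op 5: C0 write [C0 write: already M (modified), no change] -> [M,I,I]
Op 6: C0 read [C0 read: already in M, no change] -> [M,I,I]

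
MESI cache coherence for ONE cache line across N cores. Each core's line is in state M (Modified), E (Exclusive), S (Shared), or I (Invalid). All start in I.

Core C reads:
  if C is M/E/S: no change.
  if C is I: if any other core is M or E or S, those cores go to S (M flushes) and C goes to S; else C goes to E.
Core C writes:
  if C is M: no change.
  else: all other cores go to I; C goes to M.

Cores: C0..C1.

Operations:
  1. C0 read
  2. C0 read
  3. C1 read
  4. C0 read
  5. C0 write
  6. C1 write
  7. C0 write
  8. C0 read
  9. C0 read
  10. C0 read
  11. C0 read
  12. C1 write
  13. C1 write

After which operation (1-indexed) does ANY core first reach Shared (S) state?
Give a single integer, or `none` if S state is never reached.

Answer: 3

Derivation:
Op 1: C0 read [C0 read from I: no other sharers -> C0=E (exclusive)] -> [E,I]
Op 2: C0 read [C0 read: already in E, no change] -> [E,I]
Op 3: C1 read [C1 read from I: others=['C0=E'] -> C1=S, others downsized to S] -> [S,S]
  -> First S state at op 3; remaining ops need not be traced.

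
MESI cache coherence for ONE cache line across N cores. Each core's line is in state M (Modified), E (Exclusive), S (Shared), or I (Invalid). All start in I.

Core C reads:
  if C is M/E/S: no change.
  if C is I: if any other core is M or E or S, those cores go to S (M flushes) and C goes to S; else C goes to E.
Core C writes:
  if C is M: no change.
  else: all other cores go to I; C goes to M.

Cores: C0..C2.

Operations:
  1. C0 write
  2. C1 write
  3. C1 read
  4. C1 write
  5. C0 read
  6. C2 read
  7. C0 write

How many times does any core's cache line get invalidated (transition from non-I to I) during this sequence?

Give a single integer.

Op 1: C0 write [C0 write: invalidate none -> C0=M] -> [M,I,I] (invalidations this op: 0; running total: 0)
Op 2: C1 write [C1 write: invalidate ['C0=M'] -> C1=M] -> [I,M,I] (invalidations this op: 1; running total: 1)
Op 3: C1 read [C1 read: already in M, no change] -> [I,M,I] (invalidations this op: 0; running total: 1)
Op 4: C1 write [C1 write: already M (modified), no change] -> [I,M,I] (invalidations this op: 0; running total: 1)
Op 5: C0 read [C0 read from I: others=['C1=M'] -> C0=S, others downsized to S] -> [S,S,I] (invalidations this op: 0; running total: 1)
Op 6: C2 read [C2 read from I: others=['C0=S', 'C1=S'] -> C2=S, others downsized to S] -> [S,S,S] (invalidations this op: 0; running total: 1)
Op 7: C0 write [C0 write: invalidate ['C1=S', 'C2=S'] -> C0=M] -> [M,I,I] (invalidations this op: 2; running total: 3)

Answer: 3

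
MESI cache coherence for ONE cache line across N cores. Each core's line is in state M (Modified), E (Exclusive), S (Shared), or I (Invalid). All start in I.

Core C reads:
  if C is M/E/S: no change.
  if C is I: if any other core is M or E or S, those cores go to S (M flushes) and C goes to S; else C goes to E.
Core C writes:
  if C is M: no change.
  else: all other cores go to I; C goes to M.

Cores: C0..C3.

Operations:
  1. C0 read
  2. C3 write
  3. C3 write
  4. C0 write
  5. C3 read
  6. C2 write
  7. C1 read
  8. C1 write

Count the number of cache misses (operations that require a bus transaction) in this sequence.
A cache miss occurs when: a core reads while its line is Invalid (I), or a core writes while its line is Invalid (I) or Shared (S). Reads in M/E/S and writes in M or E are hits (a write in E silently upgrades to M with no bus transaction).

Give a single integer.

Op 1: C0 read [C0 read from I: no other sharers -> C0=E (exclusive)] -> [E,I,I,I] [MISS #1: read from I]
Op 2: C3 write [C3 write: invalidate ['C0=E'] -> C3=M] -> [I,I,I,M] [MISS #2: write from I]
Op 3: C3 write [C3 write: already M (modified), no change] -> [I,I,I,M] [hit: write from M]
Op 4: C0 write [C0 write: invalidate ['C3=M'] -> C0=M] -> [M,I,I,I] [MISS #3: write from I]
Op 5: C3 read [C3 read from I: others=['C0=M'] -> C3=S, others downsized to S] -> [S,I,I,S] [MISS #4: read from I]
Op 6: C2 write [C2 write: invalidate ['C0=S', 'C3=S'] -> C2=M] -> [I,I,M,I] [MISS #5: write from I]
Op 7: C1 read [C1 read from I: others=['C2=M'] -> C1=S, others downsized to S] -> [I,S,S,I] [MISS #6: read from I]
Op 8: C1 write [C1 write: invalidate ['C2=S'] -> C1=M] -> [I,M,I,I] [MISS #7: write from S]

Answer: 7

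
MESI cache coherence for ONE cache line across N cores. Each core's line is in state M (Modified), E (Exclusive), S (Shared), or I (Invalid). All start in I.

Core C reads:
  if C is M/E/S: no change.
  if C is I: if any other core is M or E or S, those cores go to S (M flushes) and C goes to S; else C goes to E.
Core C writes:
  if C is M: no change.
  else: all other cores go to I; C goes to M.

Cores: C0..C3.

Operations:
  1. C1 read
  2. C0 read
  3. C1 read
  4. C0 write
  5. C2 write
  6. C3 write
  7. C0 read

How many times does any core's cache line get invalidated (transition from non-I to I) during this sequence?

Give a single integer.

Op 1: C1 read [C1 read from I: no other sharers -> C1=E (exclusive)] -> [I,E,I,I] (invalidations this op: 0; running total: 0)
Op 2: C0 read [C0 read from I: others=['C1=E'] -> C0=S, others downsized to S] -> [S,S,I,I] (invalidations this op: 0; running total: 0)
Op 3: C1 read [C1 read: already in S, no change] -> [S,S,I,I] (invalidations this op: 0; running total: 0)
Op 4: C0 write [C0 write: invalidate ['C1=S'] -> C0=M] -> [M,I,I,I] (invalidations this op: 1; running total: 1)
Op 5: C2 write [C2 write: invalidate ['C0=M'] -> C2=M] -> [I,I,M,I] (invalidations this op: 1; running total: 2)
Op 6: C3 write [C3 write: invalidate ['C2=M'] -> C3=M] -> [I,I,I,M] (invalidations this op: 1; running total: 3)
Op 7: C0 read [C0 read from I: others=['C3=M'] -> C0=S, others downsized to S] -> [S,I,I,S] (invalidations this op: 0; running total: 3)

Answer: 3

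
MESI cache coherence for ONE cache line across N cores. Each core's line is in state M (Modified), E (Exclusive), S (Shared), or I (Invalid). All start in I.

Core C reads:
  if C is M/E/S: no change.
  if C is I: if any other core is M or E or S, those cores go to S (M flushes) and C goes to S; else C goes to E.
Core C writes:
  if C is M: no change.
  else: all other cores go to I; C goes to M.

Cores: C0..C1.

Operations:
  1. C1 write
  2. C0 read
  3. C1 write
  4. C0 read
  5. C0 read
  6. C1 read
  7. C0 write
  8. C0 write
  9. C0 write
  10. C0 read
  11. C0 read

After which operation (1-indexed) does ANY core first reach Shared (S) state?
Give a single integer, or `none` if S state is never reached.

Answer: 2

Derivation:
Op 1: C1 write [C1 write: invalidate none -> C1=M] -> [I,M]
Op 2: C0 read [C0 read from I: others=['C1=M'] -> C0=S, others downsized to S] -> [S,S]
  -> First S state at op 2; remaining ops need not be traced.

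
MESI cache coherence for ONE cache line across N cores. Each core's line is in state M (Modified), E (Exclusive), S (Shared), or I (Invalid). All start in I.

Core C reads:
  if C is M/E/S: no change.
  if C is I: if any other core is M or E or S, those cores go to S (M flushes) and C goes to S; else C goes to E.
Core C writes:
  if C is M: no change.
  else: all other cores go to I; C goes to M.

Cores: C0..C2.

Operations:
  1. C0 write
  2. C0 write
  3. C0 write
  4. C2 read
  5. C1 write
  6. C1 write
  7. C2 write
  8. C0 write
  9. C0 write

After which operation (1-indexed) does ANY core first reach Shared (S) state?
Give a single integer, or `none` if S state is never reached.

Op 1: C0 write [C0 write: invalidate none -> C0=M] -> [M,I,I]
Op 2: C0 write [C0 write: already M (modified), no change] -> [M,I,I]
Op 3: C0 write [C0 write: already M (modified), no change] -> [M,I,I]
Op 4: C2 read [C2 read from I: others=['C0=M'] -> C2=S, others downsized to S] -> [S,I,S]
  -> First S state at op 4; remaining ops need not be traced.

Answer: 4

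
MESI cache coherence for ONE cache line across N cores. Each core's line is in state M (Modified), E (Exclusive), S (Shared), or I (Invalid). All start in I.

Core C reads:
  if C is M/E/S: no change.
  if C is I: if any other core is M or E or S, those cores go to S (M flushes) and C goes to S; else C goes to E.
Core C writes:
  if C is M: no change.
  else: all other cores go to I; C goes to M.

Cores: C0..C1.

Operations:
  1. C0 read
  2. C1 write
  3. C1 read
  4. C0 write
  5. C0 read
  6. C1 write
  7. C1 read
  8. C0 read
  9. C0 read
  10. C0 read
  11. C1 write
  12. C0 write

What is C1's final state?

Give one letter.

Op 1: C0 read [C0 read from I: no other sharers -> C0=E (exclusive)] -> [E,I]
Op 2: C1 write [C1 write: invalidate ['C0=E'] -> C1=M] -> [I,M]
Op 3: C1 read [C1 read: already in M, no change] -> [I,M]
Op 4: C0 write [C0 write: invalidate ['C1=M'] -> C0=M] -> [M,I]
Op 5: C0 read [C0 read: already in M, no change] -> [M,I]
Op 6: C1 write [C1 write: invalidate ['C0=M'] -> C1=M] -> [I,M]
Op 7: C1 read [C1 read: already in M, no change] -> [I,M]
Op 8: C0 read [C0 read from I: others=['C1=M'] -> C0=S, others downsized to S] -> [S,S]
Op 9: C0 read [C0 read: already in S, no change] -> [S,S]
Op 10: C0 read [C0 read: already in S, no change] -> [S,S]
Op 11: C1 write [C1 write: invalidate ['C0=S'] -> C1=M] -> [I,M]
Op 12: C0 write [C0 write: invalidate ['C1=M'] -> C0=M] -> [M,I]

Answer: I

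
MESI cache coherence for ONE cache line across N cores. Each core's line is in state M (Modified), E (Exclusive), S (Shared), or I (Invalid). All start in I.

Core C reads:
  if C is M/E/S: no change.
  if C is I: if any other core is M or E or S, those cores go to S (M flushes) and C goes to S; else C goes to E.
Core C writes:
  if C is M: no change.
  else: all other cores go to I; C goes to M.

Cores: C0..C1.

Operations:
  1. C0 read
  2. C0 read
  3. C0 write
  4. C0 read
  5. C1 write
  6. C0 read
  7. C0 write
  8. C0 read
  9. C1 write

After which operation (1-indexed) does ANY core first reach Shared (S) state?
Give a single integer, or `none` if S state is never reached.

Answer: 6

Derivation:
Op 1: C0 read [C0 read from I: no other sharers -> C0=E (exclusive)] -> [E,I]
Op 2: C0 read [C0 read: already in E, no change] -> [E,I]
Op 3: C0 write [C0 write: invalidate none -> C0=M] -> [M,I]
Op 4: C0 read [C0 read: already in M, no change] -> [M,I]
Op 5: C1 write [C1 write: invalidate ['C0=M'] -> C1=M] -> [I,M]
Op 6: C0 read [C0 read from I: others=['C1=M'] -> C0=S, others downsized to S] -> [S,S]
  -> First S state at op 6; remaining ops need not be traced.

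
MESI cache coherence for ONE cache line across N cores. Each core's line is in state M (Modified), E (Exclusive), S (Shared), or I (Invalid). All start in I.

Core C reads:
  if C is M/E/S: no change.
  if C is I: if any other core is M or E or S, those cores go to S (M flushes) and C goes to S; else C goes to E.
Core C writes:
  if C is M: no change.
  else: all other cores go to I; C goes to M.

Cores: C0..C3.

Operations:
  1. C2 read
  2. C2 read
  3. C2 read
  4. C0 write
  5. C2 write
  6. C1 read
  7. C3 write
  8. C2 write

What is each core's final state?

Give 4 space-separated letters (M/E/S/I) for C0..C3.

Answer: I I M I

Derivation:
Op 1: C2 read [C2 read from I: no other sharers -> C2=E (exclusive)] -> [I,I,E,I]
Op 2: C2 read [C2 read: already in E, no change] -> [I,I,E,I]
Op 3: C2 read [C2 read: already in E, no change] -> [I,I,E,I]
Op 4: C0 write [C0 write: invalidate ['C2=E'] -> C0=M] -> [M,I,I,I]
Op 5: C2 write [C2 write: invalidate ['C0=M'] -> C2=M] -> [I,I,M,I]
Op 6: C1 read [C1 read from I: others=['C2=M'] -> C1=S, others downsized to S] -> [I,S,S,I]
Op 7: C3 write [C3 write: invalidate ['C1=S', 'C2=S'] -> C3=M] -> [I,I,I,M]
Op 8: C2 write [C2 write: invalidate ['C3=M'] -> C2=M] -> [I,I,M,I]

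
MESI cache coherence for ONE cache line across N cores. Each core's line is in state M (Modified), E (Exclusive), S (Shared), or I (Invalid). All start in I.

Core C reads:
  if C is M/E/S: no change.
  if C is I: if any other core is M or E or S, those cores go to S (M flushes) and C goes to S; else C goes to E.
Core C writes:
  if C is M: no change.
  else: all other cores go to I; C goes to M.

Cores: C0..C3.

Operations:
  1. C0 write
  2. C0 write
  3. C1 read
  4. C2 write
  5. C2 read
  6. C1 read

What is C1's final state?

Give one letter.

Op 1: C0 write [C0 write: invalidate none -> C0=M] -> [M,I,I,I]
Op 2: C0 write [C0 write: already M (modified), no change] -> [M,I,I,I]
Op 3: C1 read [C1 read from I: others=['C0=M'] -> C1=S, others downsized to S] -> [S,S,I,I]
Op 4: C2 write [C2 write: invalidate ['C0=S', 'C1=S'] -> C2=M] -> [I,I,M,I]
Op 5: C2 read [C2 read: already in M, no change] -> [I,I,M,I]
Op 6: C1 read [C1 read from I: others=['C2=M'] -> C1=S, others downsized to S] -> [I,S,S,I]

Answer: S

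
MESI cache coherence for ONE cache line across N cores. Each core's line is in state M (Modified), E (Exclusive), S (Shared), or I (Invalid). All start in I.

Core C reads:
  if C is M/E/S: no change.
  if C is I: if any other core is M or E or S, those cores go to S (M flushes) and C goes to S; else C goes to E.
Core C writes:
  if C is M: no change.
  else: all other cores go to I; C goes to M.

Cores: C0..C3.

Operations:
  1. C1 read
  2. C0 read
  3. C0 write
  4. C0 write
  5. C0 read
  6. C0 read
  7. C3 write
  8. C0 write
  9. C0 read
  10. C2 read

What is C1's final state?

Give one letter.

Op 1: C1 read [C1 read from I: no other sharers -> C1=E (exclusive)] -> [I,E,I,I]
Op 2: C0 read [C0 read from I: others=['C1=E'] -> C0=S, others downsized to S] -> [S,S,I,I]
Op 3: C0 write [C0 write: invalidate ['C1=S'] -> C0=M] -> [M,I,I,I]
Op 4: C0 write [C0 write: already M (modified), no change] -> [M,I,I,I]
Op 5: C0 read [C0 read: already in M, no change] -> [M,I,I,I]
Op 6: C0 read [C0 read: already in M, no change] -> [M,I,I,I]
Op 7: C3 write [C3 write: invalidate ['C0=M'] -> C3=M] -> [I,I,I,M]
Op 8: C0 write [C0 write: invalidate ['C3=M'] -> C0=M] -> [M,I,I,I]
Op 9: C0 read [C0 read: already in M, no change] -> [M,I,I,I]
Op 10: C2 read [C2 read from I: others=['C0=M'] -> C2=S, others downsized to S] -> [S,I,S,I]

Answer: I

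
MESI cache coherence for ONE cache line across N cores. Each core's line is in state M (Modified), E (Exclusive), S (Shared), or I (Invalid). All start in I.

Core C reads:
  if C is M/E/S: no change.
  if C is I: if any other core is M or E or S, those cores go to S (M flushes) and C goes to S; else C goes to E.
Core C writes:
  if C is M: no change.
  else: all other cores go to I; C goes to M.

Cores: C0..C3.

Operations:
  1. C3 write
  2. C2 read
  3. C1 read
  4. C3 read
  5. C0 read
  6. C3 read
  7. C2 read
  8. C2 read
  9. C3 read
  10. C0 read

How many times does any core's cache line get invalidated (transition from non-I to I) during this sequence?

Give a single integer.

Op 1: C3 write [C3 write: invalidate none -> C3=M] -> [I,I,I,M] (invalidations this op: 0; running total: 0)
Op 2: C2 read [C2 read from I: others=['C3=M'] -> C2=S, others downsized to S] -> [I,I,S,S] (invalidations this op: 0; running total: 0)
Op 3: C1 read [C1 read from I: others=['C2=S', 'C3=S'] -> C1=S, others downsized to S] -> [I,S,S,S] (invalidations this op: 0; running total: 0)
Op 4: C3 read [C3 read: already in S, no change] -> [I,S,S,S] (invalidations this op: 0; running total: 0)
Op 5: C0 read [C0 read from I: others=['C1=S', 'C2=S', 'C3=S'] -> C0=S, others downsized to S] -> [S,S,S,S] (invalidations this op: 0; running total: 0)
Op 6: C3 read [C3 read: already in S, no change] -> [S,S,S,S] (invalidations this op: 0; running total: 0)
Op 7: C2 read [C2 read: already in S, no change] -> [S,S,S,S] (invalidations this op: 0; running total: 0)
Op 8: C2 read [C2 read: already in S, no change] -> [S,S,S,S] (invalidations this op: 0; running total: 0)
Op 9: C3 read [C3 read: already in S, no change] -> [S,S,S,S] (invalidations this op: 0; running total: 0)
Op 10: C0 read [C0 read: already in S, no change] -> [S,S,S,S] (invalidations this op: 0; running total: 0)

Answer: 0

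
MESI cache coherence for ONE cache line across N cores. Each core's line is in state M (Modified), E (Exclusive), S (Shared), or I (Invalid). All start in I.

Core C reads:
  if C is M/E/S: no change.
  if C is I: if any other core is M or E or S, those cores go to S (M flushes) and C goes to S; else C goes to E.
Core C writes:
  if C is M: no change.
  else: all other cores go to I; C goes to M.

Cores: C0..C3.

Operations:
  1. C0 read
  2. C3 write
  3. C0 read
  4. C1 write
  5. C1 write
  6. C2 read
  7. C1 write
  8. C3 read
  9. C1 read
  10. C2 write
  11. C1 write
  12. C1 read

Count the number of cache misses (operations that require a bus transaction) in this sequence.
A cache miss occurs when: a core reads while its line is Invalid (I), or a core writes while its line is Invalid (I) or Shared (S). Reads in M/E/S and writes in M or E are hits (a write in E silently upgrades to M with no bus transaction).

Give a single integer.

Op 1: C0 read [C0 read from I: no other sharers -> C0=E (exclusive)] -> [E,I,I,I] [MISS #1: read from I]
Op 2: C3 write [C3 write: invalidate ['C0=E'] -> C3=M] -> [I,I,I,M] [MISS #2: write from I]
Op 3: C0 read [C0 read from I: others=['C3=M'] -> C0=S, others downsized to S] -> [S,I,I,S] [MISS #3: read from I]
Op 4: C1 write [C1 write: invalidate ['C0=S', 'C3=S'] -> C1=M] -> [I,M,I,I] [MISS #4: write from I]
Op 5: C1 write [C1 write: already M (modified), no change] -> [I,M,I,I] [hit: write from M]
Op 6: C2 read [C2 read from I: others=['C1=M'] -> C2=S, others downsized to S] -> [I,S,S,I] [MISS #5: read from I]
Op 7: C1 write [C1 write: invalidate ['C2=S'] -> C1=M] -> [I,M,I,I] [MISS #6: write from S]
Op 8: C3 read [C3 read from I: others=['C1=M'] -> C3=S, others downsized to S] -> [I,S,I,S] [MISS #7: read from I]
Op 9: C1 read [C1 read: already in S, no change] -> [I,S,I,S] [hit: read from S]
Op 10: C2 write [C2 write: invalidate ['C1=S', 'C3=S'] -> C2=M] -> [I,I,M,I] [MISS #8: write from I]
Op 11: C1 write [C1 write: invalidate ['C2=M'] -> C1=M] -> [I,M,I,I] [MISS #9: write from I]
Op 12: C1 read [C1 read: already in M, no change] -> [I,M,I,I] [hit: read from M]

Answer: 9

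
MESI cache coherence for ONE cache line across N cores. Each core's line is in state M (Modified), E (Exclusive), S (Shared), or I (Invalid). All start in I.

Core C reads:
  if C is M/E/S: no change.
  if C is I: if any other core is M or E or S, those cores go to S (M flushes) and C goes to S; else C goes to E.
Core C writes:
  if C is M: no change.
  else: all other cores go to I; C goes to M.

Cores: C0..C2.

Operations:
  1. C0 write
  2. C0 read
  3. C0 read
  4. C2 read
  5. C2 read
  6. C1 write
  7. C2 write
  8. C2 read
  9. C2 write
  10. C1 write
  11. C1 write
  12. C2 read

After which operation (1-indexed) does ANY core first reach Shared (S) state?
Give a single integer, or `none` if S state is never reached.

Op 1: C0 write [C0 write: invalidate none -> C0=M] -> [M,I,I]
Op 2: C0 read [C0 read: already in M, no change] -> [M,I,I]
Op 3: C0 read [C0 read: already in M, no change] -> [M,I,I]
Op 4: C2 read [C2 read from I: others=['C0=M'] -> C2=S, others downsized to S] -> [S,I,S]
  -> First S state at op 4; remaining ops need not be traced.

Answer: 4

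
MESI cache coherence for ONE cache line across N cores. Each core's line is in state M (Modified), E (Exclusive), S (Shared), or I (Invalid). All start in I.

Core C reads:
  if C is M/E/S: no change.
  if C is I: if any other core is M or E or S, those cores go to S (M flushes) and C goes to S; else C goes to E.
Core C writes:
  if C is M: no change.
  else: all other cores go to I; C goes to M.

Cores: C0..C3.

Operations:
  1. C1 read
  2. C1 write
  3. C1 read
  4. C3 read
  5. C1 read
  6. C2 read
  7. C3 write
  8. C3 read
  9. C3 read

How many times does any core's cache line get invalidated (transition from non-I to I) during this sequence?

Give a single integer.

Answer: 2

Derivation:
Op 1: C1 read [C1 read from I: no other sharers -> C1=E (exclusive)] -> [I,E,I,I] (invalidations this op: 0; running total: 0)
Op 2: C1 write [C1 write: invalidate none -> C1=M] -> [I,M,I,I] (invalidations this op: 0; running total: 0)
Op 3: C1 read [C1 read: already in M, no change] -> [I,M,I,I] (invalidations this op: 0; running total: 0)
Op 4: C3 read [C3 read from I: others=['C1=M'] -> C3=S, others downsized to S] -> [I,S,I,S] (invalidations this op: 0; running total: 0)
Op 5: C1 read [C1 read: already in S, no change] -> [I,S,I,S] (invalidations this op: 0; running total: 0)
Op 6: C2 read [C2 read from I: others=['C1=S', 'C3=S'] -> C2=S, others downsized to S] -> [I,S,S,S] (invalidations this op: 0; running total: 0)
Op 7: C3 write [C3 write: invalidate ['C1=S', 'C2=S'] -> C3=M] -> [I,I,I,M] (invalidations this op: 2; running total: 2)
Op 8: C3 read [C3 read: already in M, no change] -> [I,I,I,M] (invalidations this op: 0; running total: 2)
Op 9: C3 read [C3 read: already in M, no change] -> [I,I,I,M] (invalidations this op: 0; running total: 2)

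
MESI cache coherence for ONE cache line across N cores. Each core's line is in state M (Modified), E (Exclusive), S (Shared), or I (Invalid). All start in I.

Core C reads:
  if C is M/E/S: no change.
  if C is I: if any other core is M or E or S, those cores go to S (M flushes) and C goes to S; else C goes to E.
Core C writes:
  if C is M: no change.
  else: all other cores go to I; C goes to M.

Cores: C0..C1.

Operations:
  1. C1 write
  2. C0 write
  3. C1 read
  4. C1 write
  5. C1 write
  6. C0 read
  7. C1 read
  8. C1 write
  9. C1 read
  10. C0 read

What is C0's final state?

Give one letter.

Op 1: C1 write [C1 write: invalidate none -> C1=M] -> [I,M]
Op 2: C0 write [C0 write: invalidate ['C1=M'] -> C0=M] -> [M,I]
Op 3: C1 read [C1 read from I: others=['C0=M'] -> C1=S, others downsized to S] -> [S,S]
Op 4: C1 write [C1 write: invalidate ['C0=S'] -> C1=M] -> [I,M]
Op 5: C1 write [C1 write: already M (modified), no change] -> [I,M]
Op 6: C0 read [C0 read from I: others=['C1=M'] -> C0=S, others downsized to S] -> [S,S]
Op 7: C1 read [C1 read: already in S, no change] -> [S,S]
Op 8: C1 write [C1 write: invalidate ['C0=S'] -> C1=M] -> [I,M]
Op 9: C1 read [C1 read: already in M, no change] -> [I,M]
Op 10: C0 read [C0 read from I: others=['C1=M'] -> C0=S, others downsized to S] -> [S,S]

Answer: S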